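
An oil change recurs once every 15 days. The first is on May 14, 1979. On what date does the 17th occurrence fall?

The 17th occurrence is 16 intervals after the first: 16 × 15 = 240 days after May 14, 1979.
May has 31 days — 17 days to the end of May leaves 223.
Jun has 30 days (193 left).
Jul has 31 days (162 left).
Aug has 31 days (131 left).
Sep has 30 days (101 left).
Oct has 31 days (70 left).
Nov has 30 days (40 left).
Dec has 31 days (9 left).
9 days into Jan → Jan 9, 1980.

Jan 9, 1980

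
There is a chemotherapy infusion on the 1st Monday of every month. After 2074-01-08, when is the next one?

2074-02-05

January 2074 starts on a Monday, so its 1st Monday is 2074-01-01.
That is not after 2074-01-08, so look at February 2074.
February 2074 starts on a Thursday, so its 1st Monday is 2074-02-05 (4 days in).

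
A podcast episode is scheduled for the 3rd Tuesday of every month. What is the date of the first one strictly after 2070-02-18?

2070-03-18

February 2070 starts on a Saturday; its first Tuesday is the 4th, so the 3rd Tuesday is the 18th — 2070-02-18.
That is not after 2070-02-18, so look at March 2070.
March 2070 starts on a Saturday; its first Tuesday is the 4th, so the 3rd Tuesday is the 18th — 2070-03-18.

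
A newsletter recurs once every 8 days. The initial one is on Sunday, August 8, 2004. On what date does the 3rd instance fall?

The 3rd occurrence is 2 intervals after the first: 2 × 8 = 16 days after August 8, 2004.
16 days later is August 24, 2004.

August 24, 2004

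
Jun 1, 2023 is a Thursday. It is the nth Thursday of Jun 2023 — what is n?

Day 1 falls in week ⌈1/7⌉ of the month.
Days 1–7 hold the 1st Thursday, 8–14 the 2nd, 15–21 the 3rd, 22–28 the 4th, 29–31 the 5th.
1 is in the range for the 1st.

1st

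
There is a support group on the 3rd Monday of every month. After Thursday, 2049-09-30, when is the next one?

September 2049 starts on a Wednesday; its first Monday is the 6th, so the 3rd Monday is the 20th — 2049-09-20.
That is not after 2049-09-30, so look at October 2049.
October 2049 starts on a Friday; its first Monday is the 4th, so the 3rd Monday is the 18th — 2049-10-18.

2049-10-18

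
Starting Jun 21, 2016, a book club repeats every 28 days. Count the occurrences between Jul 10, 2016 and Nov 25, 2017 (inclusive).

Occurrences land 28·i days after Jun 21, 2016 for i = 0, 1, 2, …
Jul 10, 2016 is 19 days after the start; 19 ÷ 28 = 0 remainder 19; since the remainder is 19, round up to i = 1. First occurrence in the window: #2 on Jul 19, 2016 (1×28 = 28 days in).
Nov 25, 2017 is 522 days after the start; 522 ÷ 28 = 18 remainder 18. Last occurrence in the window: #19 on Nov 7, 2017.
Occurrences #2 through #19: 18 in total.

18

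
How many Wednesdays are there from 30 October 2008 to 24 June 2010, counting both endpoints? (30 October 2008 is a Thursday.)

86

30 October 2008 is a Thursday; the first Wednesday on or after it is 5 November 2008 (6 days later).
From 5 November 2008 to 24 June 2010: 56 + 365 + 175 = 596 days (rest of 2008, 2009, to 24 June 2010 in 2010).
596 ÷ 7 = 85 full weeks with remainder 1, so 85 more Wednesdays after the first → 86.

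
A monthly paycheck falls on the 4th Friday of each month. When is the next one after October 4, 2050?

October 28, 2050

October 2050 starts on a Saturday; its first Friday is the 7th, so the 4th Friday is the 28th — October 28, 2050.
October 28, 2050 is after October 4, 2050, so that is the next one.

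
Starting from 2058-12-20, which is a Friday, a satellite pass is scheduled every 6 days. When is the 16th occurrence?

The 16th occurrence is 15 intervals after the first: 15 × 6 = 90 days after 2058-12-20.
December has 31 days — 11 days to the end of December leaves 79.
January has 31 days (48 left).
February has 28 days (20 left).
20 days into March → 2059-03-20.

2059-03-20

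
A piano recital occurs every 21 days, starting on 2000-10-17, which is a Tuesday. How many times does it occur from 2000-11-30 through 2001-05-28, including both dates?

8

Occurrences land 21·i days after 2000-10-17 for i = 0, 1, 2, …
2000-11-30 is 44 days after the start; 44 ÷ 21 = 2 remainder 2; since the remainder is 2, round up to i = 3. First occurrence in the window: #4 on 2000-12-19 (3×21 = 63 days in).
2001-05-28 is 223 days after the start; 223 ÷ 21 = 10 remainder 13. Last occurrence in the window: #11 on 2001-05-15.
Occurrences #4 through #11: 8 in total.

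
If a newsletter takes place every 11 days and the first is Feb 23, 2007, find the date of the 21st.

The 21st occurrence is 20 intervals after the first: 20 × 11 = 220 days after Feb 23, 2007.
Feb has 28 days — 5 days to the end of Feb leaves 215.
Mar has 31 days (184 left).
Apr has 30 days (154 left).
May has 31 days (123 left).
Jun has 30 days (93 left).
Jul has 31 days (62 left).
Aug has 31 days (31 left).
Sep has 30 days (1 left).
1 day into Oct → Oct 1, 2007.

Oct 1, 2007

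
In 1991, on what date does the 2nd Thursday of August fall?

August 8, 1991

August 1991 begins on a Thursday, so the first Thursday is August 1.
The 2nd Thursday is 1 weeks later: 1 + 7 = 8.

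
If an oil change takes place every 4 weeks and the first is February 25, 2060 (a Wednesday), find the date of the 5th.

The 5th occurrence is 4 intervals after the first: 4 × 28 = 112 days after February 25, 2060.
February has 29 days — 4 days to the end of February leaves 108.
March has 31 days (77 left).
April has 30 days (47 left).
May has 31 days (16 left).
16 days into June → June 16, 2060.

June 16, 2060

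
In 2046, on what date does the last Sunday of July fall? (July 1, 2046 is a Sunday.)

July 2046 begins on a Sunday, so the first Sunday is July 1.
July 2046 has 31 days. Adding weeks: 1, 8, 15, 22, 29 — the last one ≤ 31 is the 29th.

July 29, 2046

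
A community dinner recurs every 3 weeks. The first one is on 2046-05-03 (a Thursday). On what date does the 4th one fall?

2046-07-05

The 4th occurrence is 3 intervals after the first: 3 × 21 = 63 days after 2046-05-03.
May has 31 days — 28 days to the end of May leaves 35.
June has 30 days (5 left).
5 days into July → 2046-07-05.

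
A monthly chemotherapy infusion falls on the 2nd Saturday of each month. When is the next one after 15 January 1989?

January 1989 starts on a Sunday; its first Saturday is the 7th, so the 2nd Saturday is the 14th — 14 January 1989.
That is not after 15 January 1989, so look at February 1989.
February 1989 starts on a Wednesday; its first Saturday is the 4th, so the 2nd Saturday is the 11th — 11 February 1989.

11 February 1989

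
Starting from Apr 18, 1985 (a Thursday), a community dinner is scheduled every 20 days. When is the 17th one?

The 17th occurrence is 16 intervals after the first: 16 × 20 = 320 days after Apr 18, 1985.
Apr has 30 days — 12 days to the end of Apr leaves 308.
May has 31 days (277 left).
Jun has 30 days (247 left).
Jul has 31 days (216 left).
Aug has 31 days (185 left).
Sep has 30 days (155 left).
Oct has 31 days (124 left).
Nov has 30 days (94 left).
Dec has 31 days (63 left).
Jan has 31 days (32 left).
Feb has 28 days (4 left).
4 days into Mar → Mar 4, 1986.

Mar 4, 1986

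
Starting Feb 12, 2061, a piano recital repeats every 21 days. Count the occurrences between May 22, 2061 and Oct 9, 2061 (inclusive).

Occurrences land 21·i days after Feb 12, 2061 for i = 0, 1, 2, …
May 22, 2061 is 99 days after the start; 99 ÷ 21 = 4 remainder 15; since the remainder is 15, round up to i = 5. First occurrence in the window: #6 on May 28, 2061 (5×21 = 105 days in).
Oct 9, 2061 is 239 days after the start; 239 ÷ 21 = 11 remainder 8. Last occurrence in the window: #12 on Oct 1, 2061.
Occurrences #6 through #12: 7 in total.

7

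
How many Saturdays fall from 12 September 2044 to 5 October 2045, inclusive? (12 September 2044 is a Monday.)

55

12 September 2044 is a Monday; the first Saturday on or after it is 17 September 2044 (5 days later).
From 17 September 2044 to 5 October 2045: 105 + 278 = 383 days (rest of 2044, to 5 October 2045 in 2045).
383 ÷ 7 = 54 full weeks with remainder 5, so 54 more Saturdays after the first → 55.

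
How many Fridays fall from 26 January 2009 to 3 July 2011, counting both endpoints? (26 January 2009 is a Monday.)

26 January 2009 is a Monday; the first Friday on or after it is 30 January 2009 (4 days later).
From 30 January 2009 to 3 July 2011: 335 + 365 + 184 = 884 days (rest of 2009, 2010, to 3 July 2011 in 2011).
884 ÷ 7 = 126 full weeks with remainder 2, so 126 more Fridays after the first → 127.

127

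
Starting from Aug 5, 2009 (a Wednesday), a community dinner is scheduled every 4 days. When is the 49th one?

The 49th occurrence is 48 intervals after the first: 48 × 4 = 192 days after Aug 5, 2009.
Aug has 31 days — 26 days to the end of Aug leaves 166.
Sep has 30 days (136 left).
Oct has 31 days (105 left).
Nov has 30 days (75 left).
Dec has 31 days (44 left).
Jan has 31 days (13 left).
13 days into Feb → Feb 13, 2010.

Feb 13, 2010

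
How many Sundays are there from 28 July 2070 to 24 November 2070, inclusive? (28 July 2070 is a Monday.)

28 July 2070 is a Monday; the first Sunday on or after it is 3 August 2070 (6 days later).
From 3 August 2070 to 24 November 2070: 28 + 30 + 31 + 24 = 113 days (rest of August, September, October, November).
113 ÷ 7 = 16 full weeks with remainder 1, so 16 more Sundays after the first → 17.

17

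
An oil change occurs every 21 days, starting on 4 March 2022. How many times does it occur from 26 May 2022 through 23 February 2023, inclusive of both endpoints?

Occurrences land 21·i days after 4 March 2022 for i = 0, 1, 2, …
26 May 2022 is 83 days after the start; 83 ÷ 21 = 3 remainder 20; since the remainder is 20, round up to i = 4. First occurrence in the window: #5 on 27 May 2022 (4×21 = 84 days in).
23 February 2023 is 356 days after the start; 356 ÷ 21 = 16 remainder 20. Last occurrence in the window: #17 on 3 February 2023.
Occurrences #5 through #17: 13 in total.

13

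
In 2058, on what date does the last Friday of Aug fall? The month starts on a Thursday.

Aug 2058 begins on a Thursday, so the first Friday is Aug 2 (1 day later).
Aug 2058 has 31 days. Adding weeks: 2, 9, 16, 23, 30 — the last one ≤ 31 is the 30th.

Aug 30, 2058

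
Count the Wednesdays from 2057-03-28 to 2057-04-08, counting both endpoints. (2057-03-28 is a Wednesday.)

2057-03-28 is a Wednesday; the first Wednesday on or after it is 2057-03-28.
From 2057-03-28 to 2057-04-08: 3 + 8 = 11 days (rest of March, April).
11 ÷ 7 = 1 full weeks with remainder 4, so 1 more Wednesdays after the first → 2.

2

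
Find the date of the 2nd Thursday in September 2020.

10 September 2020

September 2020 begins on a Tuesday, so the first Thursday is September 3 (2 days later).
The 2nd Thursday is 1 weeks later: 3 + 7 = 10.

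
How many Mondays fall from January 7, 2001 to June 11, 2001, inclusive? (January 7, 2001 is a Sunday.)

23

January 7, 2001 is a Sunday; the first Monday on or after it is January 8, 2001 (1 day later).
From January 8, 2001 to June 11, 2001: 23 + 28 + 31 + 30 + 31 + 11 = 154 days (rest of January, February, March, April, May, June).
154 ÷ 7 = 22 full weeks with remainder 0, so 22 more Mondays after the first → 23.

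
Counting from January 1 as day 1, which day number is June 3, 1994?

154

Days in months before June: 31 + 28 + 31 + 30 + 31 = 151.
Plus 3 days into June → day 154.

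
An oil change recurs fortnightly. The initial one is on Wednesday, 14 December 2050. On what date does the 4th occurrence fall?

25 January 2051

The 4th occurrence is 3 intervals after the first: 3 × 14 = 42 days after 14 December 2050.
December has 31 days — 17 days to the end of December leaves 25.
25 days into January → 25 January 2051.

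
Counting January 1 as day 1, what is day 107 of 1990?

Apr 17, 1990

Jan has 31 days (107 − 31 = 76 remain).
Feb has 28 days (76 − 28 = 48 remain).
Mar has 31 days (48 − 31 = 17 remain).
17 into Apr → Apr 17.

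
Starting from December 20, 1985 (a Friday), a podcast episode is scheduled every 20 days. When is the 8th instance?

The 8th occurrence is 7 intervals after the first: 7 × 20 = 140 days after December 20, 1985.
December has 31 days — 11 days to the end of December leaves 129.
January has 31 days (98 left).
February has 28 days (70 left).
March has 31 days (39 left).
April has 30 days (9 left).
9 days into May → May 9, 1986.

May 9, 1986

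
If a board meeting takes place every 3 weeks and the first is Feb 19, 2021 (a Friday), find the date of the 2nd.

Mar 12, 2021

The 2nd occurrence is 1 interval after the first: 1 × 21 = 21 days after Feb 19, 2021.
Feb has 28 days — 9 days to the end of Feb leaves 12.
12 days into Mar → Mar 12, 2021.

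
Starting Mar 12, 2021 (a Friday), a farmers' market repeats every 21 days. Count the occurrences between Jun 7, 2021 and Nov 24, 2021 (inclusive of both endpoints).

Occurrences land 21·i days after Mar 12, 2021 for i = 0, 1, 2, …
Jun 7, 2021 is 87 days after the start; 87 ÷ 21 = 4 remainder 3; since the remainder is 3, round up to i = 5. First occurrence in the window: #6 on Jun 25, 2021 (5×21 = 105 days in).
Nov 24, 2021 is 257 days after the start; 257 ÷ 21 = 12 remainder 5. Last occurrence in the window: #13 on Nov 19, 2021.
Occurrences #6 through #13: 8 in total.

8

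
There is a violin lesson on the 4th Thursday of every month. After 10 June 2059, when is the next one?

June 2059 starts on a Sunday; its first Thursday is the 5th, so the 4th Thursday is the 26th — 26 June 2059.
26 June 2059 is after 10 June 2059, so that is the next one.

26 June 2059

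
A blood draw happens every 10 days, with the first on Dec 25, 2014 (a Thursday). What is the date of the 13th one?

The 13th occurrence is 12 intervals after the first: 12 × 10 = 120 days after Dec 25, 2014.
Dec has 31 days — 6 days to the end of Dec leaves 114.
Jan has 31 days (83 left).
Feb has 28 days (55 left).
Mar has 31 days (24 left).
24 days into Apr → Apr 24, 2015.

Apr 24, 2015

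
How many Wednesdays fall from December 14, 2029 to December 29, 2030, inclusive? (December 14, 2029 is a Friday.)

December 14, 2029 is a Friday; the first Wednesday on or after it is December 19, 2029 (5 days later).
From December 19, 2029 to December 29, 2030: 12 + 363 = 375 days (rest of 2029, to December 29, 2030 in 2030).
375 ÷ 7 = 53 full weeks with remainder 4, so 53 more Wednesdays after the first → 54.

54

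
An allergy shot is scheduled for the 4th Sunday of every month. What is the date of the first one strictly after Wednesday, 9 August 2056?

27 August 2056

August 2056 starts on a Tuesday; its first Sunday is the 6th, so the 4th Sunday is the 27th — 27 August 2056.
27 August 2056 is after 9 August 2056, so that is the next one.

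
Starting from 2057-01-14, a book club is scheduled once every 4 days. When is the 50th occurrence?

The 50th occurrence is 49 intervals after the first: 49 × 4 = 196 days after 2057-01-14.
January has 31 days — 17 days to the end of January leaves 179.
February has 28 days (151 left).
March has 31 days (120 left).
April has 30 days (90 left).
May has 31 days (59 left).
June has 30 days (29 left).
29 days into July → 2057-07-29.

2057-07-29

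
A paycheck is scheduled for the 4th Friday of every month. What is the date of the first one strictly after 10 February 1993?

February 1993 starts on a Monday; its first Friday is the 5th, so the 4th Friday is the 26th — 26 February 1993.
26 February 1993 is after 10 February 1993, so that is the next one.

26 February 1993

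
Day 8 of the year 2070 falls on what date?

8 January 2070

8 into January → January 8.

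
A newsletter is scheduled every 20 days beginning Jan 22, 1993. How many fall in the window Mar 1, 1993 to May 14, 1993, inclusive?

Occurrences land 20·i days after Jan 22, 1993 for i = 0, 1, 2, …
Mar 1, 1993 is 38 days after the start; 38 ÷ 20 = 1 remainder 18; since the remainder is 18, round up to i = 2. First occurrence in the window: #3 on Mar 3, 1993 (2×20 = 40 days in).
May 14, 1993 is 112 days after the start; 112 ÷ 20 = 5 remainder 12. Last occurrence in the window: #6 on May 2, 1993.
Occurrences #3 through #6: 4 in total.

4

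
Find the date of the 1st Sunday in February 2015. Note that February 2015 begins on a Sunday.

February 2015 begins on a Sunday, so the first Sunday is February 1.

2015-02-01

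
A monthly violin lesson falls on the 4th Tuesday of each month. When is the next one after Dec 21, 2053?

Dec 23, 2053

Dec 2053 starts on a Monday; its first Tuesday is the 2nd, so the 4th Tuesday is the 23rd — Dec 23, 2053.
Dec 23, 2053 is after Dec 21, 2053, so that is the next one.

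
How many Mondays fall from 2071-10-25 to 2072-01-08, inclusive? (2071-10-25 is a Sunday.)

11

2071-10-25 is a Sunday; the first Monday on or after it is 2071-10-26 (1 day later).
From 2071-10-26 to 2072-01-08: 5 + 30 + 31 + 8 = 74 days (rest of October, November, December, January).
74 ÷ 7 = 10 full weeks with remainder 4, so 10 more Mondays after the first → 11.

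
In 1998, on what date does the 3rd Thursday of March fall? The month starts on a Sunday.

1998-03-19

March 1998 begins on a Sunday, so the first Thursday is March 5 (4 days later).
The 3rd Thursday is 2 weeks later: 5 + 14 = 19.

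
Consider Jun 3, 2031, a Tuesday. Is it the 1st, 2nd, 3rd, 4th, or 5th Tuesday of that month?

1st

Day 3 falls in week ⌈3/7⌉ of the month.
Days 1–7 hold the 1st Tuesday, 8–14 the 2nd, 15–21 the 3rd, 22–28 the 4th, 29–31 the 5th.
3 is in the range for the 1st.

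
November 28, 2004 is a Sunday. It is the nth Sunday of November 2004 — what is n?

Day 28 falls in week ⌈28/7⌉ of the month.
Days 1–7 hold the 1st Sunday, 8–14 the 2nd, 15–21 the 3rd, 22–28 the 4th, 29–31 the 5th.
28 is in the range for the 4th.

4th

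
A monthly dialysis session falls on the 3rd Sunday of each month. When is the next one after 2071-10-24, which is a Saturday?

October 2071 starts on a Thursday; its first Sunday is the 4th, so the 3rd Sunday is the 18th — 2071-10-18.
That is not after 2071-10-24, so look at November 2071.
November 2071 starts on a Sunday; its first Sunday is the 1st, so the 3rd Sunday is the 15th — 2071-11-15.

2071-11-15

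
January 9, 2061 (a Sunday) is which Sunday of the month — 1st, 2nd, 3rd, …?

2nd

Day 9 falls in week ⌈9/7⌉ of the month.
Days 1–7 hold the 1st Sunday, 8–14 the 2nd, 15–21 the 3rd, 22–28 the 4th, 29–31 the 5th.
9 is in the range for the 2nd.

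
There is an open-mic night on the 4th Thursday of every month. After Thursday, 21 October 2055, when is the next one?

October 2055 starts on a Friday; its first Thursday is the 7th, so the 4th Thursday is the 28th — 28 October 2055.
28 October 2055 is after 21 October 2055, so that is the next one.

28 October 2055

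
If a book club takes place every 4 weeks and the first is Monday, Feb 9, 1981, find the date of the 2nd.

The 2nd occurrence is 1 interval after the first: 1 × 28 = 28 days after Feb 9, 1981.
Feb has 28 days — 19 days to the end of Feb leaves 9.
9 days into Mar → Mar 9, 1981.

Mar 9, 1981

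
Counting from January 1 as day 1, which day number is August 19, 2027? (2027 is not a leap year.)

231

Days in months before August: 31 + 28 + 31 + 30 + 31 + 30 + 31 = 212.
Plus 19 days into August → day 231.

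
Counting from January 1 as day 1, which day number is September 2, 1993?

245

Days in months before September: 31 + 28 + 31 + 30 + 31 + 30 + 31 + 31 = 243.
Plus 2 days into September → day 245.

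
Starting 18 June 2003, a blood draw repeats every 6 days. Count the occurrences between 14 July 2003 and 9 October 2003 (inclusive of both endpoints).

14

Occurrences land 6·i days after 18 June 2003 for i = 0, 1, 2, …
14 July 2003 is 26 days after the start; 26 ÷ 6 = 4 remainder 2; since the remainder is 2, round up to i = 5. First occurrence in the window: #6 on 18 July 2003 (5×6 = 30 days in).
9 October 2003 is 113 days after the start; 113 ÷ 6 = 18 remainder 5. Last occurrence in the window: #19 on 4 October 2003.
Occurrences #6 through #19: 14 in total.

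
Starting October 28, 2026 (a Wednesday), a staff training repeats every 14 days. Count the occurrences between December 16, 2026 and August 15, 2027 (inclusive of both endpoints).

Occurrences land 14·i days after October 28, 2026 for i = 0, 1, 2, …
December 16, 2026 is 49 days after the start; 49 ÷ 14 = 3 remainder 7; since the remainder is 7, round up to i = 4. First occurrence in the window: #5 on December 23, 2026 (4×14 = 56 days in).
August 15, 2027 is 291 days after the start; 291 ÷ 14 = 20 remainder 11. Last occurrence in the window: #21 on August 4, 2027.
Occurrences #5 through #21: 17 in total.

17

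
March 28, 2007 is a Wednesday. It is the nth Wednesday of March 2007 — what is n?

4th

Day 28 falls in week ⌈28/7⌉ of the month.
Days 1–7 hold the 1st Wednesday, 8–14 the 2nd, 15–21 the 3rd, 22–28 the 4th, 29–31 the 5th.
28 is in the range for the 4th.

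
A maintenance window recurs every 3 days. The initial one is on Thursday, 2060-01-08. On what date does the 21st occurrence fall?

The 21st occurrence is 20 intervals after the first: 20 × 3 = 60 days after 2060-01-08.
January has 31 days — 23 days to the end of January leaves 37.
February has 29 days (8 left).
8 days into March → 2060-03-08.

2060-03-08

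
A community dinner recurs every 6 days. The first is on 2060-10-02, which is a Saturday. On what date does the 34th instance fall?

2061-04-18

The 34th occurrence is 33 intervals after the first: 33 × 6 = 198 days after 2060-10-02.
October has 31 days — 29 days to the end of October leaves 169.
November has 30 days (139 left).
December has 31 days (108 left).
January has 31 days (77 left).
February has 28 days (49 left).
March has 31 days (18 left).
18 days into April → 2061-04-18.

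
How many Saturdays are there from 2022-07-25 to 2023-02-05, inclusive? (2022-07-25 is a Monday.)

2022-07-25 is a Monday; the first Saturday on or after it is 2022-07-30 (5 days later).
From 2022-07-30 to 2023-02-05: 1 + 31 + 30 + 31 + 30 + 31 + 31 + 5 = 190 days (rest of July, August, September, October, November, December, January, February).
190 ÷ 7 = 27 full weeks with remainder 1, so 27 more Saturdays after the first → 28.

28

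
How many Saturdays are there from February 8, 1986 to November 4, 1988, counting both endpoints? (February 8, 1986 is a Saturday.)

143

February 8, 1986 is a Saturday; the first Saturday on or after it is February 8, 1986.
From February 8, 1986 to November 4, 1988: 326 + 365 + 309 = 1000 days (rest of 1986, 1987, to November 4, 1988 in 1988).
1000 ÷ 7 = 142 full weeks with remainder 6, so 142 more Saturdays after the first → 143.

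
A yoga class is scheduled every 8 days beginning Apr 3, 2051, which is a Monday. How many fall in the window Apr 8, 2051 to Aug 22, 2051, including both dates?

Occurrences land 8·i days after Apr 3, 2051 for i = 0, 1, 2, …
Apr 8, 2051 is 5 days after the start; 5 ÷ 8 = 0 remainder 5; since the remainder is 5, round up to i = 1. First occurrence in the window: #2 on Apr 11, 2051 (1×8 = 8 days in).
Aug 22, 2051 is 141 days after the start; 141 ÷ 8 = 17 remainder 5. Last occurrence in the window: #18 on Aug 17, 2051.
Occurrences #2 through #18: 17 in total.

17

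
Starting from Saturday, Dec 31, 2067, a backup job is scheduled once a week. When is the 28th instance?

Jul 7, 2068

The 28th occurrence is 27 intervals after the first: 27 × 7 = 189 days after Dec 31, 2067.
Dec has 31 days — 0 days to the end of Dec leaves 189.
Jan has 31 days (158 left).
Feb has 29 days (129 left).
Mar has 31 days (98 left).
Apr has 30 days (68 left).
May has 31 days (37 left).
Jun has 30 days (7 left).
7 days into Jul → Jul 7, 2068.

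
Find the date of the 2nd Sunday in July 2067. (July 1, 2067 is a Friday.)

July 2067 begins on a Friday, so the first Sunday is July 3 (2 days later).
The 2nd Sunday is 1 weeks later: 3 + 7 = 10.

July 10, 2067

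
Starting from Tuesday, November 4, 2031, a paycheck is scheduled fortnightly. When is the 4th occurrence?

The 4th occurrence is 3 intervals after the first: 3 × 14 = 42 days after November 4, 2031.
November has 30 days — 26 days to the end of November leaves 16.
16 days into December → December 16, 2031.

December 16, 2031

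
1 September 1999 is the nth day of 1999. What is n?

Days in months before September: 31 + 28 + 31 + 30 + 31 + 30 + 31 + 31 = 243.
Plus 1 day into September → day 244.

244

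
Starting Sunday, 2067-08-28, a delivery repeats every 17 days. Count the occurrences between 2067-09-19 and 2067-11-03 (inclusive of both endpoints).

2

Occurrences land 17·i days after 2067-08-28 for i = 0, 1, 2, …
2067-09-19 is 22 days after the start; 22 ÷ 17 = 1 remainder 5; since the remainder is 5, round up to i = 2. First occurrence in the window: #3 on 2067-10-01 (2×17 = 34 days in).
2067-11-03 is 67 days after the start; 67 ÷ 17 = 3 remainder 16. Last occurrence in the window: #4 on 2067-10-18.
Occurrences #3 through #4: 2 in total.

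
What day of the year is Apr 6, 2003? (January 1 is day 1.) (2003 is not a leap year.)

96

Days in months before Apr: 31 + 28 + 31 = 90.
Plus 6 days into Apr → day 96.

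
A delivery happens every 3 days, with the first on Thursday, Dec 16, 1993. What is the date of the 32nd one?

The 32nd occurrence is 31 intervals after the first: 31 × 3 = 93 days after Dec 16, 1993.
Dec has 31 days — 15 days to the end of Dec leaves 78.
Jan has 31 days (47 left).
Feb has 28 days (19 left).
19 days into Mar → Mar 19, 1994.

Mar 19, 1994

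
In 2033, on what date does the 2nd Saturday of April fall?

The first Saturday of April 2033 is April 2.
The 2nd Saturday is 1 weeks later: 2 + 7 = 9.

9 April 2033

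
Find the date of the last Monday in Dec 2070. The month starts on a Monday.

Dec 29, 2070

Dec 2070 begins on a Monday, so the first Monday is Dec 1.
Dec 2070 has 31 days. Adding weeks: 1, 8, 15, 22, 29 — the last one ≤ 31 is the 29th.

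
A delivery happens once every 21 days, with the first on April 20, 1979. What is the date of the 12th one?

December 7, 1979

The 12th occurrence is 11 intervals after the first: 11 × 21 = 231 days after April 20, 1979.
April has 30 days — 10 days to the end of April leaves 221.
May has 31 days (190 left).
June has 30 days (160 left).
July has 31 days (129 left).
August has 31 days (98 left).
September has 30 days (68 left).
October has 31 days (37 left).
November has 30 days (7 left).
7 days into December → December 7, 1979.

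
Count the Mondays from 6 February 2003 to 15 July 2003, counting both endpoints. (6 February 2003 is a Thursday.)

23

6 February 2003 is a Thursday; the first Monday on or after it is 10 February 2003 (4 days later).
From 10 February 2003 to 15 July 2003: 18 + 31 + 30 + 31 + 30 + 15 = 155 days (rest of February, March, April, May, June, July).
155 ÷ 7 = 22 full weeks with remainder 1, so 22 more Mondays after the first → 23.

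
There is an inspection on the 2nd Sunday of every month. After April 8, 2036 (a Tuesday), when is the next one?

April 2036 starts on a Tuesday; its first Sunday is the 6th, so the 2nd Sunday is the 13th — April 13, 2036.
April 13, 2036 is after April 8, 2036, so that is the next one.

April 13, 2036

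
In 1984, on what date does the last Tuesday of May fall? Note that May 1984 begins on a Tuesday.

May 29, 1984

May 1984 begins on a Tuesday, so the first Tuesday is May 1.
May 1984 has 31 days. Adding weeks: 1, 8, 15, 22, 29 — the last one ≤ 31 is the 29th.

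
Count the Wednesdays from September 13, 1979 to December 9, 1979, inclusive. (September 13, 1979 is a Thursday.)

12

September 13, 1979 is a Thursday; the first Wednesday on or after it is September 19, 1979 (6 days later).
From September 19, 1979 to December 9, 1979: 11 + 31 + 30 + 9 = 81 days (rest of September, October, November, December).
81 ÷ 7 = 11 full weeks with remainder 4, so 11 more Wednesdays after the first → 12.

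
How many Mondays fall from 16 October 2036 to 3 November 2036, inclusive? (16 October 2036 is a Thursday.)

3

16 October 2036 is a Thursday; the first Monday on or after it is 20 October 2036 (4 days later).
From 20 October 2036 to 3 November 2036: 11 + 3 = 14 days (rest of October, November).
14 ÷ 7 = 2 full weeks with remainder 0, so 2 more Mondays after the first → 3.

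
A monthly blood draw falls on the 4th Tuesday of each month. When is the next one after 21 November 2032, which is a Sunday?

23 November 2032

November 2032 starts on a Monday; its first Tuesday is the 2nd, so the 4th Tuesday is the 23rd — 23 November 2032.
23 November 2032 is after 21 November 2032, so that is the next one.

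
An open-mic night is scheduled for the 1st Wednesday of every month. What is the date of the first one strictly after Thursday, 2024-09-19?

2024-10-02

September 2024 starts on a Sunday, so its 1st Wednesday is 2024-09-04 (3 days in).
That is not after 2024-09-19, so look at October 2024.
October 2024 starts on a Tuesday, so its 1st Wednesday is 2024-10-02 (1 day in).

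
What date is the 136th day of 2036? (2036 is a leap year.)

15 May 2036

January has 31 days (136 − 31 = 105 remain).
February has 29 days (105 − 29 = 76 remain).
March has 31 days (76 − 31 = 45 remain).
April has 30 days (45 − 30 = 15 remain).
15 into May → May 15.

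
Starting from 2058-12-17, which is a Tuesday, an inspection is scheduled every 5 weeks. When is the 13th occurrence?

The 13th occurrence is 12 intervals after the first: 12 × 35 = 420 days after 2058-12-17.
December has 31 days — 14 days to the end of December leaves 406.
2059 has 365 days (41 left).
January has 31 days (10 left).
10 days into February → 2060-02-10.

2060-02-10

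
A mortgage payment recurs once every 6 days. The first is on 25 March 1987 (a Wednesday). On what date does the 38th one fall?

2 November 1987

The 38th occurrence is 37 intervals after the first: 37 × 6 = 222 days after 25 March 1987.
March has 31 days — 6 days to the end of March leaves 216.
April has 30 days (186 left).
May has 31 days (155 left).
June has 30 days (125 left).
July has 31 days (94 left).
August has 31 days (63 left).
September has 30 days (33 left).
October has 31 days (2 left).
2 days into November → 2 November 1987.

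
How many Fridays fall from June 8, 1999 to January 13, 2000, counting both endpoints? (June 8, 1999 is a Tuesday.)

June 8, 1999 is a Tuesday; the first Friday on or after it is June 11, 1999 (3 days later).
From June 11, 1999 to January 13, 2000: 19 + 31 + 31 + 30 + 31 + 30 + 31 + 13 = 216 days (rest of June, July, August, September, October, November, December, January).
216 ÷ 7 = 30 full weeks with remainder 6, so 30 more Fridays after the first → 31.

31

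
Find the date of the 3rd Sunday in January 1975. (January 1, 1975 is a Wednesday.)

January 1975 begins on a Wednesday, so the first Sunday is January 5 (4 days later).
The 3rd Sunday is 2 weeks later: 5 + 14 = 19.

January 19, 1975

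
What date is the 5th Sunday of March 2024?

31 March 2024

March 2024 begins on a Friday, so the first Sunday is March 3 (2 days later).
The 5th Sunday is 4 weeks later: 3 + 28 = 31.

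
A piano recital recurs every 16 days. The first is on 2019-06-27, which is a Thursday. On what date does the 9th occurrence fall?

The 9th occurrence is 8 intervals after the first: 8 × 16 = 128 days after 2019-06-27.
June has 30 days — 3 days to the end of June leaves 125.
July has 31 days (94 left).
August has 31 days (63 left).
September has 30 days (33 left).
October has 31 days (2 left).
2 days into November → 2019-11-02.

2019-11-02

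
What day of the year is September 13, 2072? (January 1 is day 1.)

257

Days in months before September: 31 + 29 + 31 + 30 + 31 + 30 + 31 + 31 = 244.
Plus 13 days into September → day 257.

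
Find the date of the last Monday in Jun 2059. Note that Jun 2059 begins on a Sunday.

Jun 2059 begins on a Sunday, so the first Monday is Jun 2 (1 day later).
Jun 2059 has 30 days. Adding weeks: 2, 9, 16, 23, 30 — the last one ≤ 30 is the 30th.

Jun 30, 2059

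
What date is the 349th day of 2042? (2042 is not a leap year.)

January has 31 days (349 − 31 = 318 remain).
February has 28 days (318 − 28 = 290 remain).
March has 31 days (290 − 31 = 259 remain).
April has 30 days (259 − 30 = 229 remain).
May has 31 days (229 − 31 = 198 remain).
June has 30 days (198 − 30 = 168 remain).
July has 31 days (168 − 31 = 137 remain).
August has 31 days (137 − 31 = 106 remain).
September has 30 days (106 − 30 = 76 remain).
October has 31 days (76 − 31 = 45 remain).
November has 30 days (45 − 30 = 15 remain).
15 into December → December 15.

15 December 2042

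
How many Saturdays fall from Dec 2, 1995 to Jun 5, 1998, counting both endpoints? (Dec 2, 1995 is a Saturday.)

Dec 2, 1995 is a Saturday; the first Saturday on or after it is Dec 2, 1995.
From Dec 2, 1995 to Jun 5, 1998: 29 + 366 + 365 + 156 = 916 days (rest of 1995, 1996, 1997, to Jun 5, 1998 in 1998).
916 ÷ 7 = 130 full weeks with remainder 6, so 130 more Saturdays after the first → 131.

131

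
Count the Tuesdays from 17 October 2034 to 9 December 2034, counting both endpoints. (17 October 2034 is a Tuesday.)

8

17 October 2034 is a Tuesday; the first Tuesday on or after it is 17 October 2034.
From 17 October 2034 to 9 December 2034: 14 + 30 + 9 = 53 days (rest of October, November, December).
53 ÷ 7 = 7 full weeks with remainder 4, so 7 more Tuesdays after the first → 8.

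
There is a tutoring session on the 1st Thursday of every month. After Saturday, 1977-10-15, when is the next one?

1977-11-03

October 1977 starts on a Saturday, so its 1st Thursday is 1977-10-06 (5 days in).
That is not after 1977-10-15, so look at November 1977.
November 1977 starts on a Tuesday, so its 1st Thursday is 1977-11-03 (2 days in).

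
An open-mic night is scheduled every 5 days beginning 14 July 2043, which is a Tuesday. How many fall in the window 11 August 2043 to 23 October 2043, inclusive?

15

Occurrences land 5·i days after 14 July 2043 for i = 0, 1, 2, …
11 August 2043 is 28 days after the start; 28 ÷ 5 = 5 remainder 3; since the remainder is 3, round up to i = 6. First occurrence in the window: #7 on 13 August 2043 (6×5 = 30 days in).
23 October 2043 is 101 days after the start; 101 ÷ 5 = 20 remainder 1. Last occurrence in the window: #21 on 22 October 2043.
Occurrences #7 through #21: 15 in total.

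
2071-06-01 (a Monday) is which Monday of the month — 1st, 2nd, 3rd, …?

1st

Day 1 falls in week ⌈1/7⌉ of the month.
Days 1–7 hold the 1st Monday, 8–14 the 2nd, 15–21 the 3rd, 22–28 the 4th, 29–31 the 5th.
1 is in the range for the 1st.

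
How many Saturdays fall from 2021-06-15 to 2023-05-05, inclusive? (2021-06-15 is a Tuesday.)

2021-06-15 is a Tuesday; the first Saturday on or after it is 2021-06-19 (4 days later).
From 2021-06-19 to 2023-05-05: 195 + 365 + 125 = 685 days (rest of 2021, 2022, to 2023-05-05 in 2023).
685 ÷ 7 = 97 full weeks with remainder 6, so 97 more Saturdays after the first → 98.

98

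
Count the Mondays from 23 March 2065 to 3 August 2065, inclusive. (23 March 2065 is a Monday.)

23 March 2065 is a Monday; the first Monday on or after it is 23 March 2065.
From 23 March 2065 to 3 August 2065: 8 + 30 + 31 + 30 + 31 + 3 = 133 days (rest of March, April, May, June, July, August).
133 ÷ 7 = 19 full weeks with remainder 0, so 19 more Mondays after the first → 20.

20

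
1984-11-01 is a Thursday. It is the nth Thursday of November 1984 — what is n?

1st

Day 1 falls in week ⌈1/7⌉ of the month.
Days 1–7 hold the 1st Thursday, 8–14 the 2nd, 15–21 the 3rd, 22–28 the 4th, 29–31 the 5th.
1 is in the range for the 1st.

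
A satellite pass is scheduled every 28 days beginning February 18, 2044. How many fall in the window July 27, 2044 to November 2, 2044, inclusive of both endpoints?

4

Occurrences land 28·i days after February 18, 2044 for i = 0, 1, 2, …
July 27, 2044 is 160 days after the start; 160 ÷ 28 = 5 remainder 20; since the remainder is 20, round up to i = 6. First occurrence in the window: #7 on August 4, 2044 (6×28 = 168 days in).
November 2, 2044 is 258 days after the start; 258 ÷ 28 = 9 remainder 6. Last occurrence in the window: #10 on October 27, 2044.
Occurrences #7 through #10: 4 in total.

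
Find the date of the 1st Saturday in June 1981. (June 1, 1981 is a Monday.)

June 1981 begins on a Monday, so the first Saturday is June 6 (5 days later).

1981-06-06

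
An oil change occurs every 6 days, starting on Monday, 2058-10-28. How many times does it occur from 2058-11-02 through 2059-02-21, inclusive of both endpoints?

19

Occurrences land 6·i days after 2058-10-28 for i = 0, 1, 2, …
2058-11-02 is 5 days after the start; 5 ÷ 6 = 0 remainder 5; since the remainder is 5, round up to i = 1. First occurrence in the window: #2 on 2058-11-03 (1×6 = 6 days in).
2059-02-21 is 116 days after the start; 116 ÷ 6 = 19 remainder 2. Last occurrence in the window: #20 on 2059-02-19.
Occurrences #2 through #20: 19 in total.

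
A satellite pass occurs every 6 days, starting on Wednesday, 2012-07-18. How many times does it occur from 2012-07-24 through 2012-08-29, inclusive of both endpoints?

Occurrences land 6·i days after 2012-07-18 for i = 0, 1, 2, …
2012-07-24 is 6 days after the start; 6 ÷ 6 = 1 remainder 0. First occurrence in the window: #2 on 2012-07-24 (1×6 = 6 days in).
2012-08-29 is 42 days after the start; 42 ÷ 6 = 7 remainder 0. Last occurrence in the window: #8 on 2012-08-29.
Occurrences #2 through #8: 7 in total.

7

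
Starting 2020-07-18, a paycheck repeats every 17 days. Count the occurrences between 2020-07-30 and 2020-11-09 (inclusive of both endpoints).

Occurrences land 17·i days after 2020-07-18 for i = 0, 1, 2, …
2020-07-30 is 12 days after the start; 12 ÷ 17 = 0 remainder 12; since the remainder is 12, round up to i = 1. First occurrence in the window: #2 on 2020-08-04 (1×17 = 17 days in).
2020-11-09 is 114 days after the start; 114 ÷ 17 = 6 remainder 12. Last occurrence in the window: #7 on 2020-10-28.
Occurrences #2 through #7: 6 in total.

6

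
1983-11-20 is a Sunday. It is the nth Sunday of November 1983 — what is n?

Day 20 falls in week ⌈20/7⌉ of the month.
Days 1–7 hold the 1st Sunday, 8–14 the 2nd, 15–21 the 3rd, 22–28 the 4th, 29–31 the 5th.
20 is in the range for the 3rd.

3rd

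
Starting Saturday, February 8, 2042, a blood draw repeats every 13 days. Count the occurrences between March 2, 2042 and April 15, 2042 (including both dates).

4

Occurrences land 13·i days after February 8, 2042 for i = 0, 1, 2, …
March 2, 2042 is 22 days after the start; 22 ÷ 13 = 1 remainder 9; since the remainder is 9, round up to i = 2. First occurrence in the window: #3 on March 6, 2042 (2×13 = 26 days in).
April 15, 2042 is 66 days after the start; 66 ÷ 13 = 5 remainder 1. Last occurrence in the window: #6 on April 14, 2042.
Occurrences #3 through #6: 4 in total.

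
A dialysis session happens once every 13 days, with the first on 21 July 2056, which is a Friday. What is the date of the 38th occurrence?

14 November 2057

The 38th occurrence is 37 intervals after the first: 37 × 13 = 481 days after 21 July 2056.
July has 31 days — 10 days to the end of July leaves 471.
From end of July to end of 2056 is 153 days (318 left).
January has 31 days (287 left).
February has 28 days (259 left).
March has 31 days (228 left).
April has 30 days (198 left).
May has 31 days (167 left).
June has 30 days (137 left).
July has 31 days (106 left).
August has 31 days (75 left).
September has 30 days (45 left).
October has 31 days (14 left).
14 days into November → 14 November 2057.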